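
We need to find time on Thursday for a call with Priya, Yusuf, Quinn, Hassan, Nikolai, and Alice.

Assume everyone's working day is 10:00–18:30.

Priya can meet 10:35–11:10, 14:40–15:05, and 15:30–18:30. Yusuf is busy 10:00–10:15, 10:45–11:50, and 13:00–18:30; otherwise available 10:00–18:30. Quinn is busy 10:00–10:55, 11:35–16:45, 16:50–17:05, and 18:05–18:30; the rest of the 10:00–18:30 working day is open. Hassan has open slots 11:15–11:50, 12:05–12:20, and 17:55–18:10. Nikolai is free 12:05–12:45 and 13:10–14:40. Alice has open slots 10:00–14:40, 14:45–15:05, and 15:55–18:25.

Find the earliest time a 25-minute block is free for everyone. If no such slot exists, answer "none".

Yusuf free within 10:00–18:30: 10:15–10:45, 11:50–13:00.
Quinn free within 10:00–18:30: 10:55–11:35, 16:45–16:50, 17:05–18:05.
Priya ∩ Yusuf: 10:35–10:45.
Priya ∩ Yusuf ∩ Quinn: (none).
Priya ∩ Yusuf ∩ Quinn ∩ Hassan: (none).
Priya ∩ Yusuf ∩ Quinn ∩ Hassan ∩ Nikolai: (none).
Priya ∩ Yusuf ∩ Quinn ∩ Hassan ∩ Nikolai ∩ Alice: (none).
Windows ≥ 25 min: (none).

none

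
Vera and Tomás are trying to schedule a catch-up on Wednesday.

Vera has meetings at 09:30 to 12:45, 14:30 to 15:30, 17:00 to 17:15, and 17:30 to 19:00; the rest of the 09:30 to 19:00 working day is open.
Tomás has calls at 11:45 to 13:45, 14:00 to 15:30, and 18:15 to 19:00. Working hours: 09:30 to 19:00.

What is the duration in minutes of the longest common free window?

90 minutes

Vera free within 09:30–19:00: 12:45–14:30, 15:30–17:00, 17:15–17:30.
Tomás free within 09:30–19:00: 09:30–11:45, 13:45–14:00, 15:30–18:15.
Vera ∩ Tomás: 13:45–14:00, 15:30–17:00, 17:15–17:30.
Common window lengths: 15, 90, 15 min; longest is 90.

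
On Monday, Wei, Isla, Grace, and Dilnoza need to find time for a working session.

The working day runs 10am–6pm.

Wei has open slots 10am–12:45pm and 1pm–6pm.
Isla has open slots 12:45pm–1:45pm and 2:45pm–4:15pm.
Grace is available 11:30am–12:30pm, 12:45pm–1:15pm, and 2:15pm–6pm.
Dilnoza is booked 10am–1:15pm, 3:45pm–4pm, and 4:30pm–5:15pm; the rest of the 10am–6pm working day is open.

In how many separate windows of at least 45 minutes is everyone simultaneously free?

1

Dilnoza free within 10:00–18:00: 13:15–15:45, 16:00–16:30, 17:15–18:00.
Wei ∩ Isla: 13:00–13:45, 14:45–16:15.
Wei ∩ Isla ∩ Grace: 13:00–13:15, 14:45–16:15.
Wei ∩ Isla ∩ Grace ∩ Dilnoza: 14:45–15:45, 16:00–16:15.
Windows ≥ 45 min: 14:45–15:45.
That's 1 window.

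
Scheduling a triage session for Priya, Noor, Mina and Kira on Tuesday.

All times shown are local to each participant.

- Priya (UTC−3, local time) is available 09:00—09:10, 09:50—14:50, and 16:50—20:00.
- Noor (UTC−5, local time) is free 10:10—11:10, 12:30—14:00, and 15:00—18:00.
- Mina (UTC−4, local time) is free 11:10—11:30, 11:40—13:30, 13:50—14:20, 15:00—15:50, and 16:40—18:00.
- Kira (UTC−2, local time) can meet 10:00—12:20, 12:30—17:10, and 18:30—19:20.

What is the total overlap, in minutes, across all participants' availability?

90 minutes

Priya → UTC: 12:00–12:10, 12:50–17:50, 19:50–23:00.
Noor → UTC: 15:10–16:10, 17:30–19:00, 20:00–23:00.
Mina → UTC: 15:10–15:30, 15:40–17:30, 17:50–18:20, 19:00–19:50, 20:40–22:00.
Kira → UTC: 12:00–14:20, 14:30–19:10, 20:30–21:20.
Priya ∩ Noor: 15:10–16:10, 17:30–17:50, 20:00–23:00.
Priya ∩ Noor ∩ Mina: 15:10–15:30, 15:40–16:10, 20:40–22:00.
Priya ∩ Noor ∩ Mina ∩ Kira: 15:10–15:30, 15:40–16:10, 20:40–21:20.
Total common minutes: 20 + 30 + 40 = 90.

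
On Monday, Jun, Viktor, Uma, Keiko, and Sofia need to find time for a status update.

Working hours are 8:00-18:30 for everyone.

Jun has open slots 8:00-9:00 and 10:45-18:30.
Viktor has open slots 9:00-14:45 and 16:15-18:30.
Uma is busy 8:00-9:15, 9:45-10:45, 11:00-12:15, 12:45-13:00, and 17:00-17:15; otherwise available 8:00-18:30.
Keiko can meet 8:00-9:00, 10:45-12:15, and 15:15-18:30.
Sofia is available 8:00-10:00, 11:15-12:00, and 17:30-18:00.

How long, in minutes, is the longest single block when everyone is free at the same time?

30 minutes

Uma free within 08:00–18:30: 09:15–09:45, 10:45–11:00, 12:15–12:45, 13:00–17:00, 17:15–18:30.
Jun ∩ Viktor: 10:45–14:45, 16:15–18:30.
Jun ∩ Viktor ∩ Uma: 10:45–11:00, 12:15–12:45, 13:00–14:45, 16:15–17:00, 17:15–18:30.
Jun ∩ Viktor ∩ Uma ∩ Keiko: 10:45–11:00, 16:15–17:00, 17:15–18:30.
Jun ∩ Viktor ∩ Uma ∩ Keiko ∩ Sofia: 17:30–18:00.
Single common window of 30 minutes.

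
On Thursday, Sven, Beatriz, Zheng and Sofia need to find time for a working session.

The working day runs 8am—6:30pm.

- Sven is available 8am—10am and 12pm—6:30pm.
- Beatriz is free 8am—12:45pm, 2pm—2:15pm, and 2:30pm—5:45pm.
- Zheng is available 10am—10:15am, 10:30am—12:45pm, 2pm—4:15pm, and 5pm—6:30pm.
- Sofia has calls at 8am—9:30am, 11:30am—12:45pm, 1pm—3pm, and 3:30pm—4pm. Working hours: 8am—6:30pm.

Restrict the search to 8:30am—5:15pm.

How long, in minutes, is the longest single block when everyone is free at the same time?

Sofia free within 08:00–18:30: 09:30–11:30, 12:45–13:00, 15:00–15:30, 16:00–18:30.
Sven ∩ Beatriz: 08:00–10:00, 12:00–12:45, 14:00–14:15, 14:30–17:45.
Sven ∩ Beatriz ∩ Zheng: 12:00–12:45, 14:00–14:15, 14:30–16:15, 17:00–17:45.
Sven ∩ Beatriz ∩ Zheng ∩ Sofia: 15:00–15:30, 16:00–16:15, 17:00–17:45.
Restricted to 08:30–17:15: 15:00–15:30, 16:00–16:15, 17:00–17:15.
Common window lengths: 30, 15, 15 min; longest is 30.

30 minutes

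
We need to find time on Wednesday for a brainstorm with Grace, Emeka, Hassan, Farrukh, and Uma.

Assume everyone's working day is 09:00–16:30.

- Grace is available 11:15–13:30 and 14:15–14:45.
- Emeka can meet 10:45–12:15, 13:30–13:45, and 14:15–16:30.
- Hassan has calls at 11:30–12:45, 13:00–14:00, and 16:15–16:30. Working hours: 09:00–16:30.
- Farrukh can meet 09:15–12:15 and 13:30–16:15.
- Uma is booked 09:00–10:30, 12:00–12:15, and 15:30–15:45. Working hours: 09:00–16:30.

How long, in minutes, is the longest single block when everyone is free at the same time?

30 minutes

Hassan free within 09:00–16:30: 09:00–11:30, 12:45–13:00, 14:00–16:15.
Uma free within 09:00–16:30: 10:30–12:00, 12:15–15:30, 15:45–16:30.
Grace ∩ Emeka: 11:15–12:15, 14:15–14:45.
Grace ∩ Emeka ∩ Hassan: 11:15–11:30, 14:15–14:45.
Grace ∩ Emeka ∩ Hassan ∩ Farrukh: 11:15–11:30, 14:15–14:45.
Grace ∩ Emeka ∩ Hassan ∩ Farrukh ∩ Uma: 11:15–11:30, 14:15–14:45.
Common window lengths: 15, 30 min; longest is 30.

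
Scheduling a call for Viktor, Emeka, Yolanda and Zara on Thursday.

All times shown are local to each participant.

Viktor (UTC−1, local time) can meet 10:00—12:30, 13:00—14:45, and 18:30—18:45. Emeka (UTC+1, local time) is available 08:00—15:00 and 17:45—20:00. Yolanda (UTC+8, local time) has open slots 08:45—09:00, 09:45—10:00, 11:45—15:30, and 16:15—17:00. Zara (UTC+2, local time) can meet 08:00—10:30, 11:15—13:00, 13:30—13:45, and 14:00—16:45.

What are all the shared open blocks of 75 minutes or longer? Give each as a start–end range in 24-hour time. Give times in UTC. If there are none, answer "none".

Viktor → UTC: 11:00–13:30, 14:00–15:45, 19:30–19:45.
Emeka → UTC: 07:00–14:00, 16:45–19:00.
Yolanda → UTC: 00:45–01:00, 01:45–02:00, 03:45–07:30, 08:15–09:00.
Zara → UTC: 06:00–08:30, 09:15–11:00, 11:30–11:45, 12:00–14:45.
Viktor ∩ Emeka: 11:00–13:30.
Viktor ∩ Emeka ∩ Yolanda: (none).
Viktor ∩ Emeka ∩ Yolanda ∩ Zara: (none).
Windows ≥ 75 min: (none).

none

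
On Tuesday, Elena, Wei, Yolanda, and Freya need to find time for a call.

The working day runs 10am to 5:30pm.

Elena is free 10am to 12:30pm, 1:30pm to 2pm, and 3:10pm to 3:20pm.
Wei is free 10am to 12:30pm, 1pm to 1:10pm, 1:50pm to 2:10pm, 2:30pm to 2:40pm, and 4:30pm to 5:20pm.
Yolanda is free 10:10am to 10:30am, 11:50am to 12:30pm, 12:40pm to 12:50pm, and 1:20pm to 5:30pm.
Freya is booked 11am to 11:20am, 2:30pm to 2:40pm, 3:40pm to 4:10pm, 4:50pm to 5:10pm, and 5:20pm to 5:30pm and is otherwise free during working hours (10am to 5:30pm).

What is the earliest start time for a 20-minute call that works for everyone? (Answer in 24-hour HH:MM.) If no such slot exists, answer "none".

10:10

Freya free within 10:00–17:30: 10:00–11:00, 11:20–14:30, 14:40–15:40, 16:10–16:50, 17:10–17:20.
Elena ∩ Wei: 10:00–12:30, 13:50–14:00.
Elena ∩ Wei ∩ Yolanda: 10:10–10:30, 11:50–12:30, 13:50–14:00.
Elena ∩ Wei ∩ Yolanda ∩ Freya: 10:10–10:30, 11:50–12:30, 13:50–14:00.
Windows ≥ 20 min: 10:10–10:30, 11:50–12:30.
Earliest such window starts at 10:10.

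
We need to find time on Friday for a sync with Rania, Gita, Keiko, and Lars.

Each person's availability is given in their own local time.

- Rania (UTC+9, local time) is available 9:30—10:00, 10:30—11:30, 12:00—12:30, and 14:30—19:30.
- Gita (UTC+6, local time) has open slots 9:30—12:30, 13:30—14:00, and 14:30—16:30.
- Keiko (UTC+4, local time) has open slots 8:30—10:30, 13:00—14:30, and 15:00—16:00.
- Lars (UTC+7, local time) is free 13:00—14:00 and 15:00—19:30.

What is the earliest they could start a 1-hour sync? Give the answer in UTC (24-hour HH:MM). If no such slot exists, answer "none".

09:00

Rania → UTC: 00:30–01:00, 01:30–02:30, 03:00–03:30, 05:30–10:30.
Gita → UTC: 03:30–06:30, 07:30–08:00, 08:30–10:30.
Keiko → UTC: 04:30–06:30, 09:00–10:30, 11:00–12:00.
Lars → UTC: 06:00–07:00, 08:00–12:30.
Rania ∩ Gita: 05:30–06:30, 07:30–08:00, 08:30–10:30.
Rania ∩ Gita ∩ Keiko: 05:30–06:30, 09:00–10:30.
Rania ∩ Gita ∩ Keiko ∩ Lars: 06:00–06:30, 09:00–10:30.
Windows ≥ 60 min: 09:00–10:30.
Earliest such window starts at 09:00.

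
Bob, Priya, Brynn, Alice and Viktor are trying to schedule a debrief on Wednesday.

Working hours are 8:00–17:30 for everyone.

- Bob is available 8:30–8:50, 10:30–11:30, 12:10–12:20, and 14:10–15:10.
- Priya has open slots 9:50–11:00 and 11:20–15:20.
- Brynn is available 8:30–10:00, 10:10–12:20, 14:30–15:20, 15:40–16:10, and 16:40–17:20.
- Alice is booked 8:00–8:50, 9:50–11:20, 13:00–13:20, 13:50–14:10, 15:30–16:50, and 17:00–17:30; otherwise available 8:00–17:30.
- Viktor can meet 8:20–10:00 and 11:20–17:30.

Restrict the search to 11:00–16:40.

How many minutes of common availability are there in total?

60 minutes

Alice free within 08:00–17:30: 08:50–09:50, 11:20–13:00, 13:20–13:50, 14:10–15:30, 16:50–17:00.
Bob ∩ Priya: 10:30–11:00, 11:20–11:30, 12:10–12:20, 14:10–15:10.
Bob ∩ Priya ∩ Brynn: 10:30–11:00, 11:20–11:30, 12:10–12:20, 14:30–15:10.
Bob ∩ Priya ∩ Brynn ∩ Alice: 11:20–11:30, 12:10–12:20, 14:30–15:10.
Bob ∩ Priya ∩ Brynn ∩ Alice ∩ Viktor: 11:20–11:30, 12:10–12:20, 14:30–15:10.
Restricted to 11:00–16:40: 11:20–11:30, 12:10–12:20, 14:30–15:10.
Total common minutes: 10 + 10 + 40 = 60.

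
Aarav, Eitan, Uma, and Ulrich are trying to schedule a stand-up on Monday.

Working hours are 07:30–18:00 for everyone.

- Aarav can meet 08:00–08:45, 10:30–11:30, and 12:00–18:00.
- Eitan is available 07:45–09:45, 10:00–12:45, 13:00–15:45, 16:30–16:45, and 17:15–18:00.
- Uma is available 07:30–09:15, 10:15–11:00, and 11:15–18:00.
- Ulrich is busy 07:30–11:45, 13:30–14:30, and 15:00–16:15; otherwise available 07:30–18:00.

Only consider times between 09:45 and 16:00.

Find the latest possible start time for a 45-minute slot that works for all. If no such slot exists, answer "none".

12:00

Ulrich free within 07:30–18:00: 11:45–13:30, 14:30–15:00, 16:15–18:00.
Aarav ∩ Eitan: 08:00–08:45, 10:30–11:30, 12:00–12:45, 13:00–15:45, 16:30–16:45, 17:15–18:00.
Aarav ∩ Eitan ∩ Uma: 08:00–08:45, 10:30–11:00, 11:15–11:30, 12:00–12:45, 13:00–15:45, 16:30–16:45, 17:15–18:00.
Aarav ∩ Eitan ∩ Uma ∩ Ulrich: 12:00–12:45, 13:00–13:30, 14:30–15:00, 16:30–16:45, 17:15–18:00.
Restricted to 09:45–16:00: 12:00–12:45, 13:00–13:30, 14:30–15:00.
Windows ≥ 45 min: 12:00–12:45.
Latest start in the last window 12:00–12:45 is 12:45 − 45 min = 12:00.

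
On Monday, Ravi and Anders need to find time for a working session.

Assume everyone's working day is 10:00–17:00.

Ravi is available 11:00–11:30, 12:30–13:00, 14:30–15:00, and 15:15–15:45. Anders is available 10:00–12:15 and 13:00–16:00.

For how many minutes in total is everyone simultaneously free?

90 minutes

Ravi ∩ Anders: 11:00–11:30, 14:30–15:00, 15:15–15:45.
Total common minutes: 30 + 30 + 30 = 90.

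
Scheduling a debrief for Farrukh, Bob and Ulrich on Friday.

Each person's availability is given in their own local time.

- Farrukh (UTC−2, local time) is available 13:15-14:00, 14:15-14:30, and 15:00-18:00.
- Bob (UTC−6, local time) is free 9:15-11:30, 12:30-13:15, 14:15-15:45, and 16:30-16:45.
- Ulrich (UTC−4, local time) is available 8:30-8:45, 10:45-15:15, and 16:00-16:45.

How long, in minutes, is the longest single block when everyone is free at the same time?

45 minutes

Farrukh → UTC: 15:15–16:00, 16:15–16:30, 17:00–20:00.
Bob → UTC: 15:15–17:30, 18:30–19:15, 20:15–21:45, 22:30–22:45.
Ulrich → UTC: 12:30–12:45, 14:45–19:15, 20:00–20:45.
Farrukh ∩ Bob: 15:15–16:00, 16:15–16:30, 17:00–17:30, 18:30–19:15.
Farrukh ∩ Bob ∩ Ulrich: 15:15–16:00, 16:15–16:30, 17:00–17:30, 18:30–19:15.
Common window lengths: 45, 15, 30, 45 min; longest is 45.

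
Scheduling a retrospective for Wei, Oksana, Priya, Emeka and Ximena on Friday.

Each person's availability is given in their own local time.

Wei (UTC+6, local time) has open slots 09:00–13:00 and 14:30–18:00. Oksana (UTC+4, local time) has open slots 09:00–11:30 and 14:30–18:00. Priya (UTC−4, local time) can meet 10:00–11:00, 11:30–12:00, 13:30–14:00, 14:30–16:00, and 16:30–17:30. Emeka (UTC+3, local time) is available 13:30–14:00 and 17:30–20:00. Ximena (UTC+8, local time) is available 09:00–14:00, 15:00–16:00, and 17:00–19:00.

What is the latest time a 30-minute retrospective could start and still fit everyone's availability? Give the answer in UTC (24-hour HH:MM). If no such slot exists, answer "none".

none

Wei → UTC: 03:00–07:00, 08:30–12:00.
Oksana → UTC: 05:00–07:30, 10:30–14:00.
Priya → UTC: 14:00–15:00, 15:30–16:00, 17:30–18:00, 18:30–20:00, 20:30–21:30.
Emeka → UTC: 10:30–11:00, 14:30–17:00.
Ximena → UTC: 01:00–06:00, 07:00–08:00, 09:00–11:00.
Wei ∩ Oksana: 05:00–07:00, 10:30–12:00.
Wei ∩ Oksana ∩ Priya: (none).
Wei ∩ Oksana ∩ Priya ∩ Emeka: (none).
Wei ∩ Oksana ∩ Priya ∩ Emeka ∩ Ximena: (none).
Windows ≥ 30 min: (none).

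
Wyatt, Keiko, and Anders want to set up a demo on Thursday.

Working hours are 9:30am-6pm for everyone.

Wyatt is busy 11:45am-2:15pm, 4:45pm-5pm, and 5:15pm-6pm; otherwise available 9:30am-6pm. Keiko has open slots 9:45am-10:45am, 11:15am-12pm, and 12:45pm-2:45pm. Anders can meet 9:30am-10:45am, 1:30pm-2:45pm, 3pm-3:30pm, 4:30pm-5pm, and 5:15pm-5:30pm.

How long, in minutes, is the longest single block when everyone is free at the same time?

Wyatt free within 09:30–18:00: 09:30–11:45, 14:15–16:45, 17:00–17:15.
Wyatt ∩ Keiko: 09:45–10:45, 11:15–11:45, 14:15–14:45.
Wyatt ∩ Keiko ∩ Anders: 09:45–10:45, 14:15–14:45.
Common window lengths: 60, 30 min; longest is 60.

60 minutes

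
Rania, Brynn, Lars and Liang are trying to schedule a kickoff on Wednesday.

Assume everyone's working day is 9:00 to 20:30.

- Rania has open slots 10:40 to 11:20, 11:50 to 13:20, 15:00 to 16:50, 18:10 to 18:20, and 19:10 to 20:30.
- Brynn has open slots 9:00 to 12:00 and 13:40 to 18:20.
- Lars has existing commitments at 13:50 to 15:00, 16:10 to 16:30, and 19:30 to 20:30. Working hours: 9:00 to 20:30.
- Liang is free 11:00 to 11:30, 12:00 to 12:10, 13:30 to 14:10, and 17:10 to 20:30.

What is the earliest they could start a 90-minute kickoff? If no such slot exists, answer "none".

none

Lars free within 09:00–20:30: 09:00–13:50, 15:00–16:10, 16:30–19:30.
Rania ∩ Brynn: 10:40–11:20, 11:50–12:00, 15:00–16:50, 18:10–18:20.
Rania ∩ Brynn ∩ Lars: 10:40–11:20, 11:50–12:00, 15:00–16:10, 16:30–16:50, 18:10–18:20.
Rania ∩ Brynn ∩ Lars ∩ Liang: 11:00–11:20, 18:10–18:20.
Windows ≥ 90 min: (none).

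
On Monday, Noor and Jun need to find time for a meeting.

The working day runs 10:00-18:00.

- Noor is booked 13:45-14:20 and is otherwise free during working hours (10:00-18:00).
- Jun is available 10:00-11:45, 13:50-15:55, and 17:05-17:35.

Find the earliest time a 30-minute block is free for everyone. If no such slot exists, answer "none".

10:00

Noor free within 10:00–18:00: 10:00–13:45, 14:20–18:00.
Noor ∩ Jun: 10:00–11:45, 14:20–15:55, 17:05–17:35.
Windows ≥ 30 min: 10:00–11:45, 14:20–15:55, 17:05–17:35.
Earliest such window starts at 10:00.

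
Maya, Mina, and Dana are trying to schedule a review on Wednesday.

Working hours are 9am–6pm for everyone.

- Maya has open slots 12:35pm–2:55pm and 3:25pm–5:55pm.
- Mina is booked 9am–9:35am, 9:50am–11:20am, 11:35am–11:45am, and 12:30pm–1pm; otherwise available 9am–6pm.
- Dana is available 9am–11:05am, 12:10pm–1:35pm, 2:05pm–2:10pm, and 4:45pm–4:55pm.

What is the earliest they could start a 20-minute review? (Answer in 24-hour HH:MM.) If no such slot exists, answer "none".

13:00

Mina free within 09:00–18:00: 09:35–09:50, 11:20–11:35, 11:45–12:30, 13:00–18:00.
Maya ∩ Mina: 13:00–14:55, 15:25–17:55.
Maya ∩ Mina ∩ Dana: 13:00–13:35, 14:05–14:10, 16:45–16:55.
Windows ≥ 20 min: 13:00–13:35.
Earliest such window starts at 13:00.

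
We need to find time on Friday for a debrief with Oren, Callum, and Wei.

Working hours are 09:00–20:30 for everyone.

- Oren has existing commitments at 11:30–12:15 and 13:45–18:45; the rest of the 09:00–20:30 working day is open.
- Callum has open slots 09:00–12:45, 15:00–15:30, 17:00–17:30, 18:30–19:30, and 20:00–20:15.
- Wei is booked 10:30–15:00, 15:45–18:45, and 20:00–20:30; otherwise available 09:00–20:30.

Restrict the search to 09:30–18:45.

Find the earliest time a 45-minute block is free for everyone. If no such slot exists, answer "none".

Oren free within 09:00–20:30: 09:00–11:30, 12:15–13:45, 18:45–20:30.
Wei free within 09:00–20:30: 09:00–10:30, 15:00–15:45, 18:45–20:00.
Oren ∩ Callum: 09:00–11:30, 12:15–12:45, 18:45–19:30, 20:00–20:15.
Oren ∩ Callum ∩ Wei: 09:00–10:30, 18:45–19:30.
Restricted to 09:30–18:45: 09:30–10:30.
Windows ≥ 45 min: 09:30–10:30.
Earliest such window starts at 09:30.

09:30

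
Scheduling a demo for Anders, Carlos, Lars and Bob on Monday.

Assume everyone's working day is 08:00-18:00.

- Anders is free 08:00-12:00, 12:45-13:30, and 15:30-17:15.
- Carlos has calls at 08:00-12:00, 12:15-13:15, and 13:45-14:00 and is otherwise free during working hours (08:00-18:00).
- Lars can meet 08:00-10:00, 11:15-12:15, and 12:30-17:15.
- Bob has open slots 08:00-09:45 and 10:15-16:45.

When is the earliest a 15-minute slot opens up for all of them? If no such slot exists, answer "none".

13:15

Carlos free within 08:00–18:00: 12:00–12:15, 13:15–13:45, 14:00–18:00.
Anders ∩ Carlos: 13:15–13:30, 15:30–17:15.
Anders ∩ Carlos ∩ Lars: 13:15–13:30, 15:30–17:15.
Anders ∩ Carlos ∩ Lars ∩ Bob: 13:15–13:30, 15:30–16:45.
Windows ≥ 15 min: 13:15–13:30, 15:30–16:45.
Earliest such window starts at 13:15.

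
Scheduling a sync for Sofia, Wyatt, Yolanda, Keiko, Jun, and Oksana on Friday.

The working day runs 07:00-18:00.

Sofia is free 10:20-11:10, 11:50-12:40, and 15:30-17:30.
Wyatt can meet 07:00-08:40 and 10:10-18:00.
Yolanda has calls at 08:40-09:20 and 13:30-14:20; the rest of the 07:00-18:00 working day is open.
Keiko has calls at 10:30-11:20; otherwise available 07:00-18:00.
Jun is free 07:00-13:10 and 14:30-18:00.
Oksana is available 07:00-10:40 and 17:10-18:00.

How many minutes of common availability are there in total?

Yolanda free within 07:00–18:00: 07:00–08:40, 09:20–13:30, 14:20–18:00.
Keiko free within 07:00–18:00: 07:00–10:30, 11:20–18:00.
Sofia ∩ Wyatt: 10:20–11:10, 11:50–12:40, 15:30–17:30.
Sofia ∩ Wyatt ∩ Yolanda: 10:20–11:10, 11:50–12:40, 15:30–17:30.
Sofia ∩ Wyatt ∩ Yolanda ∩ Keiko: 10:20–10:30, 11:50–12:40, 15:30–17:30.
Sofia ∩ Wyatt ∩ Yolanda ∩ Keiko ∩ Jun: 10:20–10:30, 11:50–12:40, 15:30–17:30.
Sofia ∩ Wyatt ∩ Yolanda ∩ Keiko ∩ Jun ∩ Oksana: 10:20–10:30, 17:10–17:30.
Total common minutes: 10 + 20 = 30.

30 minutes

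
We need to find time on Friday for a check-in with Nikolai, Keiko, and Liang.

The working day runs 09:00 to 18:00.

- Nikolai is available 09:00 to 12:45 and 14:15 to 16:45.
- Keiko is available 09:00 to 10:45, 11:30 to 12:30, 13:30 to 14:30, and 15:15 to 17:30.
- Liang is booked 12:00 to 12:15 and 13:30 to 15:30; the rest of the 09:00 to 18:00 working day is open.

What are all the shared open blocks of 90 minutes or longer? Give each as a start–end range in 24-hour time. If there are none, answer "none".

Liang free within 09:00–18:00: 09:00–12:00, 12:15–13:30, 15:30–18:00.
Nikolai ∩ Keiko: 09:00–10:45, 11:30–12:30, 14:15–14:30, 15:15–16:45.
Nikolai ∩ Keiko ∩ Liang: 09:00–10:45, 11:30–12:00, 12:15–12:30, 15:30–16:45.
Windows ≥ 90 min: 09:00–10:45.

09:00–10:45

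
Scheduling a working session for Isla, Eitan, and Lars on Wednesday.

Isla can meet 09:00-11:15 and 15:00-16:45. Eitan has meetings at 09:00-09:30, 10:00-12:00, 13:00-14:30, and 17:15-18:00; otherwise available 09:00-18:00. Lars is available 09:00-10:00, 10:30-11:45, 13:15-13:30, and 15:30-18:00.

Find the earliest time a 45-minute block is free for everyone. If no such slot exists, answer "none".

Eitan free within 09:00–18:00: 09:30–10:00, 12:00–13:00, 14:30–17:15.
Isla ∩ Eitan: 09:30–10:00, 15:00–16:45.
Isla ∩ Eitan ∩ Lars: 09:30–10:00, 15:30–16:45.
Windows ≥ 45 min: 15:30–16:45.
Earliest such window starts at 15:30.

15:30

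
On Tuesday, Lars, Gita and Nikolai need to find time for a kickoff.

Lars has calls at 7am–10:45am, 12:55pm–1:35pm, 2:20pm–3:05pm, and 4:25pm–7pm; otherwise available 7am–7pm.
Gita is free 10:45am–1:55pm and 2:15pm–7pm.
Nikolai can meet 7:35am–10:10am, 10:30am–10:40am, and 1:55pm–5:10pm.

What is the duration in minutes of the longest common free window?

Lars free within 07:00–19:00: 10:45–12:55, 13:35–14:20, 15:05–16:25.
Lars ∩ Gita: 10:45–12:55, 13:35–13:55, 14:15–14:20, 15:05–16:25.
Lars ∩ Gita ∩ Nikolai: 14:15–14:20, 15:05–16:25.
Common window lengths: 5, 80 min; longest is 80.

80 minutes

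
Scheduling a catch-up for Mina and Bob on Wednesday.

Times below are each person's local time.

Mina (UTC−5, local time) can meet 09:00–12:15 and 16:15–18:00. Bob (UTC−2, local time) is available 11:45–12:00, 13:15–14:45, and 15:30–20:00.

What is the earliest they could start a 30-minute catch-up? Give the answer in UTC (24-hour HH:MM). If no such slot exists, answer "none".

15:15

Mina → UTC: 14:00–17:15, 21:15–23:00.
Bob → UTC: 13:45–14:00, 15:15–16:45, 17:30–22:00.
Mina ∩ Bob: 15:15–16:45, 21:15–22:00.
Windows ≥ 30 min: 15:15–16:45, 21:15–22:00.
Earliest such window starts at 15:15.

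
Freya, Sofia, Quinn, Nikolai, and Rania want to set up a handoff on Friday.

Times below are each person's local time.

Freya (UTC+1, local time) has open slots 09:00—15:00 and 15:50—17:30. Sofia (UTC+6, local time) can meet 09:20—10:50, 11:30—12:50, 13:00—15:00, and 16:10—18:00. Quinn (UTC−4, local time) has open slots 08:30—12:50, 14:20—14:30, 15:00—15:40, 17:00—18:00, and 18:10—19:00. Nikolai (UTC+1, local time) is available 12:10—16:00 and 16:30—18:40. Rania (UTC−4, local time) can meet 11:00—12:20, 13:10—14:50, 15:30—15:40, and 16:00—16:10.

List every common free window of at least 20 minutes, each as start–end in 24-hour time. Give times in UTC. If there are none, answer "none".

none

Freya → UTC: 08:00–14:00, 14:50–16:30.
Sofia → UTC: 03:20–04:50, 05:30–06:50, 07:00–09:00, 10:10–12:00.
Quinn → UTC: 12:30–16:50, 18:20–18:30, 19:00–19:40, 21:00–22:00, 22:10–23:00.
Nikolai → UTC: 11:10–15:00, 15:30–17:40.
Rania → UTC: 15:00–16:20, 17:10–18:50, 19:30–19:40, 20:00–20:10.
Freya ∩ Sofia: 08:00–09:00, 10:10–12:00.
Freya ∩ Sofia ∩ Quinn: (none).
Freya ∩ Sofia ∩ Quinn ∩ Nikolai: (none).
Freya ∩ Sofia ∩ Quinn ∩ Nikolai ∩ Rania: (none).
Windows ≥ 20 min: (none).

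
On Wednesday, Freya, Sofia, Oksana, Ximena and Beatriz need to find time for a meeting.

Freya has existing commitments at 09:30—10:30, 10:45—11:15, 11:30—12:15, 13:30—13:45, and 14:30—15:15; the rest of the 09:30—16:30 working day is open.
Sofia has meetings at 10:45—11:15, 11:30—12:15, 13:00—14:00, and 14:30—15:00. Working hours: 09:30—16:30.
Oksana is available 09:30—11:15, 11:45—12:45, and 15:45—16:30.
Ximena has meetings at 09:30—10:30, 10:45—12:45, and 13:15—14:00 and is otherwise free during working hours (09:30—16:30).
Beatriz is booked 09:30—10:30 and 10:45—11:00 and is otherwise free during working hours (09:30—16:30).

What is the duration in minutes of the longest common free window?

Freya free within 09:30–16:30: 10:30–10:45, 11:15–11:30, 12:15–13:30, 13:45–14:30, 15:15–16:30.
Sofia free within 09:30–16:30: 09:30–10:45, 11:15–11:30, 12:15–13:00, 14:00–14:30, 15:00–16:30.
Ximena free within 09:30–16:30: 10:30–10:45, 12:45–13:15, 14:00–16:30.
Beatriz free within 09:30–16:30: 10:30–10:45, 11:00–16:30.
Freya ∩ Sofia: 10:30–10:45, 11:15–11:30, 12:15–13:00, 14:00–14:30, 15:15–16:30.
Freya ∩ Sofia ∩ Oksana: 10:30–10:45, 12:15–12:45, 15:45–16:30.
Freya ∩ Sofia ∩ Oksana ∩ Ximena: 10:30–10:45, 15:45–16:30.
Freya ∩ Sofia ∩ Oksana ∩ Ximena ∩ Beatriz: 10:30–10:45, 15:45–16:30.
Common window lengths: 15, 45 min; longest is 45.

45 minutes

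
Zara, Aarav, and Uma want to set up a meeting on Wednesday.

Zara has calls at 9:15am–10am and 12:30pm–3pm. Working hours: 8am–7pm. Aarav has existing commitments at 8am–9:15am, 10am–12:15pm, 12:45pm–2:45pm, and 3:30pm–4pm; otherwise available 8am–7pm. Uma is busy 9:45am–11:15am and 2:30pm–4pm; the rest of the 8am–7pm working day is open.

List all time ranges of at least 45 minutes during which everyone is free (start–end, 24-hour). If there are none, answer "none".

Zara free within 08:00–19:00: 08:00–09:15, 10:00–12:30, 15:00–19:00.
Aarav free within 08:00–19:00: 09:15–10:00, 12:15–12:45, 14:45–15:30, 16:00–19:00.
Uma free within 08:00–19:00: 08:00–09:45, 11:15–14:30, 16:00–19:00.
Zara ∩ Aarav: 12:15–12:30, 15:00–15:30, 16:00–19:00.
Zara ∩ Aarav ∩ Uma: 12:15–12:30, 16:00–19:00.
Windows ≥ 45 min: 16:00–19:00.

16:00–19:00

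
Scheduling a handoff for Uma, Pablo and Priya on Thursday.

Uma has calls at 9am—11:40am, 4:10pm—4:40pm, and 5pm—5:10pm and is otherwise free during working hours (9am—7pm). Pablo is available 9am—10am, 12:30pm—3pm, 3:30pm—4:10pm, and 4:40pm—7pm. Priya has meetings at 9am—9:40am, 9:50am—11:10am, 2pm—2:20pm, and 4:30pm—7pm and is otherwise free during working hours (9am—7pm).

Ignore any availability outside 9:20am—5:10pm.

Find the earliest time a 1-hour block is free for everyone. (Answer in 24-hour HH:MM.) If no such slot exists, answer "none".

Uma free within 09:00–19:00: 11:40–16:10, 16:40–17:00, 17:10–19:00.
Priya free within 09:00–19:00: 09:40–09:50, 11:10–14:00, 14:20–16:30.
Uma ∩ Pablo: 12:30–15:00, 15:30–16:10, 16:40–17:00, 17:10–19:00.
Uma ∩ Pablo ∩ Priya: 12:30–14:00, 14:20–15:00, 15:30–16:10.
Restricted to 09:20–17:10: 12:30–14:00, 14:20–15:00, 15:30–16:10.
Windows ≥ 60 min: 12:30–14:00.
Earliest such window starts at 12:30.

12:30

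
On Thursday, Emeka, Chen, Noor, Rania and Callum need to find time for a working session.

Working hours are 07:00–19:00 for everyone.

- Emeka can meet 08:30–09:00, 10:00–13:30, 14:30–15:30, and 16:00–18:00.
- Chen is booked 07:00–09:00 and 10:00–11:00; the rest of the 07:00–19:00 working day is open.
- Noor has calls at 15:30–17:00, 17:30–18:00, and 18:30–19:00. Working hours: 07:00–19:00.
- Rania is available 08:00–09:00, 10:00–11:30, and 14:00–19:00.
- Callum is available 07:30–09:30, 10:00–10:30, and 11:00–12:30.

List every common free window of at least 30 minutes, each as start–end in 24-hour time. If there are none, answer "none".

Chen free within 07:00–19:00: 09:00–10:00, 11:00–19:00.
Noor free within 07:00–19:00: 07:00–15:30, 17:00–17:30, 18:00–18:30.
Emeka ∩ Chen: 11:00–13:30, 14:30–15:30, 16:00–18:00.
Emeka ∩ Chen ∩ Noor: 11:00–13:30, 14:30–15:30, 17:00–17:30.
Emeka ∩ Chen ∩ Noor ∩ Rania: 11:00–11:30, 14:30–15:30, 17:00–17:30.
Emeka ∩ Chen ∩ Noor ∩ Rania ∩ Callum: 11:00–11:30.
Windows ≥ 30 min: 11:00–11:30.

11:00–11:30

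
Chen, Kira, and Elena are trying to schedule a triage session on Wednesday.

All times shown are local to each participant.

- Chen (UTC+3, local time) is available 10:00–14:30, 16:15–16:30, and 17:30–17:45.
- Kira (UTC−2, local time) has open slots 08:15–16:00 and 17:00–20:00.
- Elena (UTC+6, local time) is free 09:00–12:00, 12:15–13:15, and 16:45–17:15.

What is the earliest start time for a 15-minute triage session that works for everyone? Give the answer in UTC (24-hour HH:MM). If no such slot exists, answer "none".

10:45

Chen → UTC: 07:00–11:30, 13:15–13:30, 14:30–14:45.
Kira → UTC: 10:15–18:00, 19:00–22:00.
Elena → UTC: 03:00–06:00, 06:15–07:15, 10:45–11:15.
Chen ∩ Kira: 10:15–11:30, 13:15–13:30, 14:30–14:45.
Chen ∩ Kira ∩ Elena: 10:45–11:15.
Windows ≥ 15 min: 10:45–11:15.
Earliest such window starts at 10:45.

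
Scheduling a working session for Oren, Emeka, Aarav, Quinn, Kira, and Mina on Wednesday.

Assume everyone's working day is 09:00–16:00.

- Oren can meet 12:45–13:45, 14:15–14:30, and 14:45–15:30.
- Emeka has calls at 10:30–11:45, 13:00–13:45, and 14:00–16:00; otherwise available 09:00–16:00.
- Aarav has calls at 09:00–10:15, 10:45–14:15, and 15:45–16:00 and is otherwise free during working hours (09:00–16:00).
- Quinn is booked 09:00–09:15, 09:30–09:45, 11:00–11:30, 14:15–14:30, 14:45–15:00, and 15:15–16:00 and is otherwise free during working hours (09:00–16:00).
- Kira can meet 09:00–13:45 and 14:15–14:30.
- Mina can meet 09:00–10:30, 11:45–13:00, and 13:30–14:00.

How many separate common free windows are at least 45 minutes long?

0

Emeka free within 09:00–16:00: 09:00–10:30, 11:45–13:00, 13:45–14:00.
Aarav free within 09:00–16:00: 10:15–10:45, 14:15–15:45.
Quinn free within 09:00–16:00: 09:15–09:30, 09:45–11:00, 11:30–14:15, 14:30–14:45, 15:00–15:15.
Oren ∩ Emeka: 12:45–13:00.
Oren ∩ Emeka ∩ Aarav: (none).
Oren ∩ Emeka ∩ Aarav ∩ Quinn: (none).
Oren ∩ Emeka ∩ Aarav ∩ Quinn ∩ Kira: (none).
Oren ∩ Emeka ∩ Aarav ∩ Quinn ∩ Kira ∩ Mina: (none).
Windows ≥ 45 min: (none).
That's 0 windows.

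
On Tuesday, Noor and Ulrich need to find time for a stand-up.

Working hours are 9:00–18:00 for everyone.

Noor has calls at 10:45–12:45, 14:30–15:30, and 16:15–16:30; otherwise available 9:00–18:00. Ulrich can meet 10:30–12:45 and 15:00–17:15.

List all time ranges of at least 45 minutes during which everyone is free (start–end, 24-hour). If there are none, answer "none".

Noor free within 09:00–18:00: 09:00–10:45, 12:45–14:30, 15:30–16:15, 16:30–18:00.
Noor ∩ Ulrich: 10:30–10:45, 15:30–16:15, 16:30–17:15.
Windows ≥ 45 min: 15:30–16:15, 16:30–17:15.

15:30–16:15, 16:30–17:15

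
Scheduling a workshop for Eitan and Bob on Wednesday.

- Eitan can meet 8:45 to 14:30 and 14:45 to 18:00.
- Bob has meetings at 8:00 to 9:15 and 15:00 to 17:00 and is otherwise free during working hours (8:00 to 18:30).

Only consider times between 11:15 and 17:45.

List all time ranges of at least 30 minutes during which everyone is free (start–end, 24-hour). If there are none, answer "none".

11:15–14:30, 17:00–17:45

Bob free within 08:00–18:30: 09:15–15:00, 17:00–18:30.
Eitan ∩ Bob: 09:15–14:30, 14:45–15:00, 17:00–18:00.
Restricted to 11:15–17:45: 11:15–14:30, 14:45–15:00, 17:00–17:45.
Windows ≥ 30 min: 11:15–14:30, 17:00–17:45.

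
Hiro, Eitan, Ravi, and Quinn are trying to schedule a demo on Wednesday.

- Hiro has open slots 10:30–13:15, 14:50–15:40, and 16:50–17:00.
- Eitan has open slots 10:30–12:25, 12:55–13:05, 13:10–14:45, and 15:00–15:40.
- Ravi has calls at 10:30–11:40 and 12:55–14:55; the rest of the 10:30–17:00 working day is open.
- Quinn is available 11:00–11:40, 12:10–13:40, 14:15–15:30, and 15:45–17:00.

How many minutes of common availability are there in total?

45 minutes

Ravi free within 10:30–17:00: 11:40–12:55, 14:55–17:00.
Hiro ∩ Eitan: 10:30–12:25, 12:55–13:05, 13:10–13:15, 15:00–15:40.
Hiro ∩ Eitan ∩ Ravi: 11:40–12:25, 15:00–15:40.
Hiro ∩ Eitan ∩ Ravi ∩ Quinn: 12:10–12:25, 15:00–15:30.
Total common minutes: 15 + 30 = 45.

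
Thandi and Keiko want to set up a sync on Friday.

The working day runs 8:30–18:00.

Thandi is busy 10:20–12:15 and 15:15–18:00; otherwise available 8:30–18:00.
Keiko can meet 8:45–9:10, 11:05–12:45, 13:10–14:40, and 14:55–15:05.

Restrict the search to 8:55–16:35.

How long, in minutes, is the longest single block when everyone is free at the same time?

90 minutes

Thandi free within 08:30–18:00: 08:30–10:20, 12:15–15:15.
Thandi ∩ Keiko: 08:45–09:10, 12:15–12:45, 13:10–14:40, 14:55–15:05.
Restricted to 08:55–16:35: 08:55–09:10, 12:15–12:45, 13:10–14:40, 14:55–15:05.
Common window lengths: 15, 30, 90, 10 min; longest is 90.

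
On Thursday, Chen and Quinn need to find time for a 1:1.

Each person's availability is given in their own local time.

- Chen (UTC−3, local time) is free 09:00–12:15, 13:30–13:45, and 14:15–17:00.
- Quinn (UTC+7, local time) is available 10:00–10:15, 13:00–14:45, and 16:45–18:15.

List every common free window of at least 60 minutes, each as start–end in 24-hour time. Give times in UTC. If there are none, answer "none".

Chen → UTC: 12:00–15:15, 16:30–16:45, 17:15–20:00.
Quinn → UTC: 03:00–03:15, 06:00–07:45, 09:45–11:15.
Chen ∩ Quinn: (none).
Windows ≥ 60 min: (none).

none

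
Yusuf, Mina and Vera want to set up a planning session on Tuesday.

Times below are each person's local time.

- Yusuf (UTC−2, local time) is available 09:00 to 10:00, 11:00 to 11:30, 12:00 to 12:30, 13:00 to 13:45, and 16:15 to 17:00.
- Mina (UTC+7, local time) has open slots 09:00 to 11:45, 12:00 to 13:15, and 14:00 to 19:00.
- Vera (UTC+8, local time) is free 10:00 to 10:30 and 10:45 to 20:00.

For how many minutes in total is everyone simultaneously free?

Yusuf → UTC: 11:00–12:00, 13:00–13:30, 14:00–14:30, 15:00–15:45, 18:15–19:00.
Mina → UTC: 02:00–04:45, 05:00–06:15, 07:00–12:00.
Vera → UTC: 02:00–02:30, 02:45–12:00.
Yusuf ∩ Mina: 11:00–12:00.
Yusuf ∩ Mina ∩ Vera: 11:00–12:00.
Total common minutes: 60.

60 minutes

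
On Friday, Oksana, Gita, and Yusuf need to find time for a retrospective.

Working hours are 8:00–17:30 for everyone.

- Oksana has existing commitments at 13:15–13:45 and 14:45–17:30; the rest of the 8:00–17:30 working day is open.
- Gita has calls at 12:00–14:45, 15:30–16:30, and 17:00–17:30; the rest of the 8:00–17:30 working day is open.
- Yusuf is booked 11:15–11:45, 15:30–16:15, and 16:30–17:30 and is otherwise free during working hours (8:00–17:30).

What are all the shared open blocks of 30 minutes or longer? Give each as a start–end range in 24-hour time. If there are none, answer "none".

Oksana free within 08:00–17:30: 08:00–13:15, 13:45–14:45.
Gita free within 08:00–17:30: 08:00–12:00, 14:45–15:30, 16:30–17:00.
Yusuf free within 08:00–17:30: 08:00–11:15, 11:45–15:30, 16:15–16:30.
Oksana ∩ Gita: 08:00–12:00.
Oksana ∩ Gita ∩ Yusuf: 08:00–11:15, 11:45–12:00.
Windows ≥ 30 min: 08:00–11:15.

08:00–11:15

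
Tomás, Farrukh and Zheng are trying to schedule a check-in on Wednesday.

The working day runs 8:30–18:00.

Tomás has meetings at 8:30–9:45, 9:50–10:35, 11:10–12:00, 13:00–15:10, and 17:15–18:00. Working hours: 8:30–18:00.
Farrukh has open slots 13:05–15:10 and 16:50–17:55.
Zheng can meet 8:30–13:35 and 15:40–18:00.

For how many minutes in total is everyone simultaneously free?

25 minutes

Tomás free within 08:30–18:00: 09:45–09:50, 10:35–11:10, 12:00–13:00, 15:10–17:15.
Tomás ∩ Farrukh: 16:50–17:15.
Tomás ∩ Farrukh ∩ Zheng: 16:50–17:15.
Total common minutes: 25.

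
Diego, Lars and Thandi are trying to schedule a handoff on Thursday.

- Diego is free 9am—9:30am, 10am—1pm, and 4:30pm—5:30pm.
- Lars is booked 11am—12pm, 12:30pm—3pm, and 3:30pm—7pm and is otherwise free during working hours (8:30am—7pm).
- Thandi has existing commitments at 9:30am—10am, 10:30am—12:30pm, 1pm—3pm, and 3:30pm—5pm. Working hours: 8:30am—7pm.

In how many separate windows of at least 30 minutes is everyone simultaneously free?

2

Lars free within 08:30–19:00: 08:30–11:00, 12:00–12:30, 15:00–15:30.
Thandi free within 08:30–19:00: 08:30–09:30, 10:00–10:30, 12:30–13:00, 15:00–15:30, 17:00–19:00.
Diego ∩ Lars: 09:00–09:30, 10:00–11:00, 12:00–12:30.
Diego ∩ Lars ∩ Thandi: 09:00–09:30, 10:00–10:30.
Windows ≥ 30 min: 09:00–09:30, 10:00–10:30.
That's 2 windows.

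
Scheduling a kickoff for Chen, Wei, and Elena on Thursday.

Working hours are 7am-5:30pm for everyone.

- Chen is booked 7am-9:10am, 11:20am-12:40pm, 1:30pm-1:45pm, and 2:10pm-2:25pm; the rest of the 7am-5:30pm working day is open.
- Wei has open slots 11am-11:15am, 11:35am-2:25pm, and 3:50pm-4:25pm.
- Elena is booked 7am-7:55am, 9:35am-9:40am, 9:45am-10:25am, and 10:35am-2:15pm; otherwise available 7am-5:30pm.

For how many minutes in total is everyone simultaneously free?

Chen free within 07:00–17:30: 09:10–11:20, 12:40–13:30, 13:45–14:10, 14:25–17:30.
Elena free within 07:00–17:30: 07:55–09:35, 09:40–09:45, 10:25–10:35, 14:15–17:30.
Chen ∩ Wei: 11:00–11:15, 12:40–13:30, 13:45–14:10, 15:50–16:25.
Chen ∩ Wei ∩ Elena: 15:50–16:25.
Total common minutes: 35.

35 minutes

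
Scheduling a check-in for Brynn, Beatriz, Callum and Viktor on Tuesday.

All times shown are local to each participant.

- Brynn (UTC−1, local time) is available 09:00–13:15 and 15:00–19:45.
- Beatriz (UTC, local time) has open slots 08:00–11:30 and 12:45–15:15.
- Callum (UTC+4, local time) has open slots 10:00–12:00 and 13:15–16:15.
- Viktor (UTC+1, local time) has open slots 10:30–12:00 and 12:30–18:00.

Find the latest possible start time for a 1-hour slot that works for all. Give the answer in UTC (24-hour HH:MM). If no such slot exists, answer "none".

10:00

Brynn → UTC: 10:00–14:15, 16:00–20:45.
Beatriz → UTC: 08:00–11:30, 12:45–15:15.
Callum → UTC: 06:00–08:00, 09:15–12:15.
Viktor → UTC: 09:30–11:00, 11:30–17:00.
Brynn ∩ Beatriz: 10:00–11:30, 12:45–14:15.
Brynn ∩ Beatriz ∩ Callum: 10:00–11:30.
Brynn ∩ Beatriz ∩ Callum ∩ Viktor: 10:00–11:00.
Windows ≥ 60 min: 10:00–11:00.
Latest start in the last window 10:00–11:00 is 11:00 − 60 min = 10:00.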